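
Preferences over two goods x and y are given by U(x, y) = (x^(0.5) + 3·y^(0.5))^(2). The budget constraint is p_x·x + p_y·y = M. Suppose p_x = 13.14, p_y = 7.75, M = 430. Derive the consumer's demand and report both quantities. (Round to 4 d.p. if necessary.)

From the CES first-order condition, (1/3)·(y/x)^(0.5) = p_x/p_y.
Hence y/x = (3·p_x/p_y)^(1/(0.5)), i.e. raised to the 2 power.
With the ratio pinned down, the budget gives x* = M/(p_x + p_y·(y/x)) and y* = (y/x)·x*.
Numerically y/x = 25.87199, so x* = 430/(13.14 + 7.75·25.87199) = 2.0127 and y* = 25.87199·2.0127 = 52.0714.

x* = 2.0127, y* = 52.0714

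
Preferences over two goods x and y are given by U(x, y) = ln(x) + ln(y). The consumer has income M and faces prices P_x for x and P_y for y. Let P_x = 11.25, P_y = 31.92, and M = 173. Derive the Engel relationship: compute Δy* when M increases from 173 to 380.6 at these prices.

MU_x/MU_y = (y)/(x); tangency sets this equal to P_x/P_y.
Rearranging, P_y·y = P_x·x. Substituting into the budget gives P_x·x·(1 + 1) = M.
Demand: x*(P_x,P_y,M) = 0.5·M/P_x and y* = 0.5·M/P_y.
At P_x=11.25, P_y=31.92, M=173: y* = 0.5·173/31.92 = 2.7099.
At M' = 380.6: y* = 5.9618. Change: 5.9618 − 2.7099 = 3.2519.

Δy* = 3.2519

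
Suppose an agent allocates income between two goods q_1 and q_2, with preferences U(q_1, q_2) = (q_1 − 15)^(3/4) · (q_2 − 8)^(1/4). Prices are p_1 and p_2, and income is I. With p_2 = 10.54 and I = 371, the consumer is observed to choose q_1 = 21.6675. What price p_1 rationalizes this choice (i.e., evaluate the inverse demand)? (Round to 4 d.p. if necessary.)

MRS = 3·(q_2−8)/(q_1−15). Tangency with p_1/p_2 gives q_2−8 = (1/3)·(p_1/p_2)·(q_1−15).
After buying the subsistence bundle (15, 8), a share 0.75 of the remaining income goes to q_1: q_1* = 15 + 0.75·(I − 15p_1 − 8p_2)/p_1.
Set q_1* = 21.6675 in the demand function and solve for p_1: p_1 = 12.

p_1 = 12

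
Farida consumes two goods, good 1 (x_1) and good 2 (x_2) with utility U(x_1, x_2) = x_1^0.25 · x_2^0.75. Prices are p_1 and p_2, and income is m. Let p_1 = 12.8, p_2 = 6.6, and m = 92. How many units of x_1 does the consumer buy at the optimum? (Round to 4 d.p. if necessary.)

x_1* = 1.7969

Demand: x_1*(p_1,p_2,m) = 0.25·m/p_1 and x_2* = 0.75·m/p_2.
At p_1=12.8, p_2=6.6, m=92: x_1* = 0.25·92/12.8 = 1.7969.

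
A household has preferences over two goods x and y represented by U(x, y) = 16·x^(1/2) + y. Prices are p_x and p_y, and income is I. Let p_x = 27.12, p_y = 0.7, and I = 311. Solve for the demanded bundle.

x* = 0.0426, y* = 442.6338

Set MRS = p_x/p_y: 8·x^(−1/2) = p_x/p_y.
Solve: √x = 8·p_y/p_x, so x*(p_x,p_y) = (8·p_y/p_x)², and y* = (I − p_x·x*)/p_y.
Plugging in: x* = (8·0.7/27.12)² = 0.0426, y* = 442.6338.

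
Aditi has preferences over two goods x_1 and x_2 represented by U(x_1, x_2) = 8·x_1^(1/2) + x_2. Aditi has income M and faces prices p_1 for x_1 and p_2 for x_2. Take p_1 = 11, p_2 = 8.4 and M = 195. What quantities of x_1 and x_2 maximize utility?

Set MRS = p_1/p_2: 4·x_1^(−1/2) = p_1/p_2.
Thus x_1* = (4·p_2/p_1)² — independent of M — with the rest of income spent on x_2.
Plugging in: x_1* = (4·8.4/11)² = 9.3302, x_2* = 10.9961.

x_1* = 9.3302, x_2* = 10.9961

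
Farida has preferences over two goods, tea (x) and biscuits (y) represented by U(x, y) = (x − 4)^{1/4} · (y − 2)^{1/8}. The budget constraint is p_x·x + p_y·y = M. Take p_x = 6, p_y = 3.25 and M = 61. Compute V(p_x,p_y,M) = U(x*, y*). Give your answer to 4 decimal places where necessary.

This is Cobb-Douglas in (x−4, y−2): tangency gives 0.25·p_y·(y−2) = 0.125·p_x·(x−4).
Substituting into the budget: x* = 4 + 2/3·(M − 4·p_x − 2·p_y)/p_x, and y* = 2 + 1/3·(…)/p_y.
Discretionary income = 61 − 4·6 − 2·3.25 = 30.5; x* = 4 + 2/3·30.5/6 = 7.3889; y* = 2 + 1/3·30.5/3.25 = 5.1282.
Utility at the optimum: U(7.3889, 5.1282) = 1.5647.

V = 1.5647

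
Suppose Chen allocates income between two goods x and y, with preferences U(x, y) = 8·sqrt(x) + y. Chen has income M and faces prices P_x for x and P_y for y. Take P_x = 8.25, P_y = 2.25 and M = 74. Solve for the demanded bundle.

x* = 1.1901, y* = 28.5253

MU_x = 4/√x, MU_y = 1. Tangency: 4/√x = P_x/P_y.
Thus x* = (4·P_y/P_x)² — independent of M — with the rest of income spent on y.
Plugging in: x* = (4·2.25/8.25)² = 1.1901, y* = 28.5253.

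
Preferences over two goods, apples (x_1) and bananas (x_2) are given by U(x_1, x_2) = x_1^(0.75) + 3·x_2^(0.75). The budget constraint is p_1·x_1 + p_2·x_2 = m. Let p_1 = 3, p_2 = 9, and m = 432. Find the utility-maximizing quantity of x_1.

From the CES first-order condition, (1/3)·(x_2/x_1)^(0.25) = p_1/p_2.
Solve for the ratio: x_2/x_1 = [3·p_1/p_2]^(4).
With the ratio pinned down, the budget gives x_1* = m/(p_1 + p_2·(x_2/x_1)) and x_2* = (x_2/x_1)·x_1*.
Numerically x_2/x_1 = 1, so x_1* = 432/(3 + 9·1) = 36.

x_1* = 36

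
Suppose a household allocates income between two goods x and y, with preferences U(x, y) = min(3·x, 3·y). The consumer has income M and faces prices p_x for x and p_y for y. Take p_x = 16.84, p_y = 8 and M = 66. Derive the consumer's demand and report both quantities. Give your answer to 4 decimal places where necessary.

Leontief preferences: the optimum is at the kink where x/3 = y/3, i.e. y = x.
Budget: p_x·x + p_y·x = M, so (3·p_x + 3·p_y)·x = 3·M.
Demand: x*(p_x,p_y,M) = 3·M/(3·p_x + 3·p_y), y* = 3·M/(3·p_x + 3·p_y).
Here 3·16.84 + 3·8 = 74.52, giving x* = 2.657 and y* = 2.657.

x* = 2.657, y* = 2.657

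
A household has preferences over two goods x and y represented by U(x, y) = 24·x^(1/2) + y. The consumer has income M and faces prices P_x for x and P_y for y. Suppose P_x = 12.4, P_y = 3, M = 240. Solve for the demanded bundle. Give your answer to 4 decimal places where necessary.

x* = 8.4287, y* = 45.1613

Thus x* = (12·P_y/P_x)² — independent of M — with the rest of income spent on y.
Plugging in: x* = (12·3/12.4)² = 8.4287, y* = 45.1613.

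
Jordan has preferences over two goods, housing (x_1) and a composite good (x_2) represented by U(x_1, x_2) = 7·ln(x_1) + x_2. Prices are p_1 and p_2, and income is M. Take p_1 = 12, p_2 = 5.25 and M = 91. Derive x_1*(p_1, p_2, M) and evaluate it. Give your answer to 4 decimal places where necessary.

MU_x_1 = 7/x_1, MU_x_2 = 1. Tangency: 7/x_1 = p_1/p_2.
So x_1*(p_1,p_2) = 7·p_2/p_1, independent of income; and x_2* = (M − 7·p_2)/p_2.
At the given prices: x_1* = 7·5.25/12 = 3.0625.

x_1* = 3.0625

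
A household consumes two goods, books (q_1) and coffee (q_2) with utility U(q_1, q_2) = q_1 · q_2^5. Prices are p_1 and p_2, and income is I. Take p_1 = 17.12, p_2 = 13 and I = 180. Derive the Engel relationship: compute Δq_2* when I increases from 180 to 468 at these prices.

The MRS is (1/5)·q_2/q_1. Set MRS = p_1/p_2.
So p_2·q_2 = 5·p_1·q_1; combined with the budget, a share 1/6 of income goes to q_1.
Demand: q_1*(p_1,p_2,I) = 1/6·I/p_1 and q_2* = 5/6·I/p_2.
At p_1=17.12, p_2=13, I=180: q_2* = 5/6·180/13 = 11.5385.
At I' = 468: q_2* = 30. Change: 30 − 11.5385 = 18.4615.

Δq_2* = 18.4615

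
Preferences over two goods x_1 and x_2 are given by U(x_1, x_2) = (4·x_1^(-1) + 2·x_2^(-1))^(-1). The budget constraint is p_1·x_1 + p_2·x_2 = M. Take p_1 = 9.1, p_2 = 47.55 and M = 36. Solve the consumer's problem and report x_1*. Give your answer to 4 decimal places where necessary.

MU_x_1 ∝ 4·x_1^(-2), MU_x_2 ∝ 2·x_2^(-2), so MRS = 2·(x_2/x_1)^(2) = p_1/p_2.
Solve for the ratio: x_2/x_1 = [(1/2)·p_1/p_2]^(0.5).
With the ratio pinned down, the budget gives x_1* = M/(p_1 + p_2·(x_2/x_1)) and x_2* = (x_2/x_1)·x_1*.
Numerically x_2/x_1 = 0.309336, so x_1* = 36/(9.1 + 47.55·0.309336) = 1.512.

x_1* = 1.512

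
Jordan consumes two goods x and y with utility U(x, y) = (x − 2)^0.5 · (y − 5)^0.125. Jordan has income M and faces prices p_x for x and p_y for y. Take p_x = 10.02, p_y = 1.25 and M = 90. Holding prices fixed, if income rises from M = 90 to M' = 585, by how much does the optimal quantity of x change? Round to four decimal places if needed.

This is Cobb-Douglas in (x−2, y−5): tangency gives 0.5·p_y·(y−5) = 0.125·p_x·(x−2).
Substituting into the budget: x* = 2 + 0.8·(M − 2·p_x − 5·p_y)/p_x, and y* = 5 + 0.2·(…)/p_y.
Discretionary income = 90 − 2·10.02 − 5·1.25 = 63.71; x* = 2 + 0.8·63.71/10.02 = 7.0866.
At M' = 585: x* = 46.6076. Change: 46.6076 − 7.0866 = 39.521.

Δx* = 39.521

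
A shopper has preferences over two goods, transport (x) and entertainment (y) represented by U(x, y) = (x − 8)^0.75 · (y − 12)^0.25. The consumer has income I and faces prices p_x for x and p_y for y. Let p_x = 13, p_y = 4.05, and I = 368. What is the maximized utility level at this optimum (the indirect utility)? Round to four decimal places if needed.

V = 12.6388

This is Cobb-Douglas in (x−8, y−12): tangency gives 0.75·p_y·(y−12) = 0.25·p_x·(x−8).
Substituting into the budget: x* = 8 + 0.75·(I − 8·p_x − 12·p_y)/p_x, and y* = 12 + 0.25·(…)/p_y.
Discretionary income = 368 − 8·13 − 12·4.05 = 215.4; x* = 8 + 0.75·215.4/13 = 20.4269; y* = 12 + 0.25·215.4/4.05 = 25.2963.
Utility at the optimum: U(20.4269, 25.2963) = 12.6388.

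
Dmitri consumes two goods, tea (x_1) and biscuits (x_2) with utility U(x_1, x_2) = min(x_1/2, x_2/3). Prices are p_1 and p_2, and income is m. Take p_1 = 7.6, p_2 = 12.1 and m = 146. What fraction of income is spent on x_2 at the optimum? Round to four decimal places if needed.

Leontief preferences: the optimum is at the kink where x_1/2 = x_2/3, i.e. x_2 = (3/2)·x_1.
Budget: p_1·x_1 + p_2·(3/2)·x_1 = m, so (2·p_1 + 3·p_2)·x_1 = 2·m.
Demand: x_1*(p_1,p_2,m) = 2·m/(2·p_1 + 3·p_2), x_2* = 3·m/(2·p_1 + 3·p_2).
Here 2·7.6 + 3·12.1 = 51.5, giving x_1* = 5.6699 and x_2* = 8.5049.
Expenditure on x_2: 12.1·8.5049 = 102.9087; share = 0.7049.

share on x_2 = 0.7049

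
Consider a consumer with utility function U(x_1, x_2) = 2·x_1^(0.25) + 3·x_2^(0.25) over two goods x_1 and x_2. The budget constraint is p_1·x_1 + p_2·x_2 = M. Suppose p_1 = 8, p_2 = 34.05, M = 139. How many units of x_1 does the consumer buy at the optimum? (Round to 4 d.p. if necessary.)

x_1* = 8.4364

Numerically x_2/x_1 = 0.248935, so x_1* = 139/(8 + 34.05·0.248935) = 8.4364.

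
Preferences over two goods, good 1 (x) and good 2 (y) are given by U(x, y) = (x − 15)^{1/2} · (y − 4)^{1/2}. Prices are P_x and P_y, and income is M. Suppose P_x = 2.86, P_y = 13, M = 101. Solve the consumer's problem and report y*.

Let x' = x−15, y' = y−4. MRS = y'/x' = P_x/P_y.
Substituting into the budget: x* = 15 + 0.5·(M − 15·P_x − 4·P_y)/P_x, and y* = 4 + 0.5·(…)/P_y.
Discretionary income = 101 − 15·2.86 − 4·13 = 6.1; y* = 4 + 0.5·6.1/13 = 4.2346.

y* = 4.2346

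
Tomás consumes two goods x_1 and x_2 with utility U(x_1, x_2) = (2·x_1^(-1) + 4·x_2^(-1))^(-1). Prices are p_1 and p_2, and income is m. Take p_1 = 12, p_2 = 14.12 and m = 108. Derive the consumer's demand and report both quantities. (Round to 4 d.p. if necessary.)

MRS = MU_x_1/MU_x_2 = (1/2)·(x_2/x_1)^(2). Set equal to p_1/p_2.
Solve for the ratio: x_2/x_1 = [2·p_1/p_2]^(0.5).
Substitute x_2 = (x_2/x_1)·x_1 into the budget: x_1* = m/(p_1 + p_2·(x_2/x_1)).
Numerically x_2/x_1 = 1.303732, so x_1* = 108/(12 + 14.12·1.303732) = 3.5516 and x_2* = 1.303732·3.5516 = 4.6304.

x_1* = 3.5516, x_2* = 4.6304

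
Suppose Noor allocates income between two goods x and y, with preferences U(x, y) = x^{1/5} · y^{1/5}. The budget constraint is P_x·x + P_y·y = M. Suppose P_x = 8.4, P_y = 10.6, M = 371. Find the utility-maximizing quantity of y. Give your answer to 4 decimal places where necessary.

Tangency: MRS = y/x = P_x/P_y.
So 0.2·P_y·y = 0.2·P_x·x; combined with the budget, a share 0.5 of income goes to x.
Demand: x*(P_x,P_y,M) = 0.5·M/P_x and y* = 0.5·M/P_y.
At P_x=8.4, P_y=10.6, M=371: y* = 0.5·371/10.6 = 17.5.

y* = 17.5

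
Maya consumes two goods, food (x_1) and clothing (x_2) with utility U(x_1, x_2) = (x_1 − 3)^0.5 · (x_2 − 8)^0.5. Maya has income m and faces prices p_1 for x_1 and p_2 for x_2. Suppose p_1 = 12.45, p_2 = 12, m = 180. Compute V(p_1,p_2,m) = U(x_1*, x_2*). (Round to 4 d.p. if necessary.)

V = 1.9083

Let x_1' = x_1−3, x_2' = x_2−8. MRS = x_2'/x_1' = p_1/p_2.
After buying the subsistence bundle (3, 8), a share 0.5 of the remaining income goes to x_1: x_1* = 3 + 0.5·(m − 3p_1 − 8p_2)/p_1.
Discretionary income = 180 − 3·12.45 − 8·12 = 46.65; x_1* = 3 + 0.5·46.65/12.45 = 4.8735; x_2* = 8 + 0.5·46.65/12 = 9.9437.
Utility at the optimum: U(4.8735, 9.9437) = 1.9083.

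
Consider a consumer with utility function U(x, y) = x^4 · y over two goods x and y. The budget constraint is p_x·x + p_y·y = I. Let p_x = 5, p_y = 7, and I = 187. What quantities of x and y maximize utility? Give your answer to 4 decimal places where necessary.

Tangency: MRS = 4·y/x = p_x/p_y.
Rearranging, p_y·y = (1/4)·p_x·x. Substituting into the budget gives p_x·x·(1 + (1/4)) = I.
Demand: x*(p_x,p_y,I) = 0.8·I/p_x and y* = 0.2·I/p_y.
At p_x=5, p_y=7, I=187: x* = 0.8·187/5 = 29.92, y* = 5.3429.

x* = 29.92, y* = 5.3429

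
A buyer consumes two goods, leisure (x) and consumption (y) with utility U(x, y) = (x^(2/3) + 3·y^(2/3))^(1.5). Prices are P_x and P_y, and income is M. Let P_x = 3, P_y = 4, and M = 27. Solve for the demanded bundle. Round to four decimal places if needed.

x* = 0.556, y* = 6.333

From the CES first-order condition, (1/3)·(y/x)^(1/3) = P_x/P_y.
Solve for the ratio: y/x = [3·P_x/P_y]^(3).
With the ratio pinned down, the budget gives x* = M/(P_x + P_y·(y/x)) and y* = (y/x)·x*.
Numerically y/x = 11.390625, so x* = 27/(3 + 4·11.390625) = 0.556 and y* = 11.390625·0.556 = 6.333.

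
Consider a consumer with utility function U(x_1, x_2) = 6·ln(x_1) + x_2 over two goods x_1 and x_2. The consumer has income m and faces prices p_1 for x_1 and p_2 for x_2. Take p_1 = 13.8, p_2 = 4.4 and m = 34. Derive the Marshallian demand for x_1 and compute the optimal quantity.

x_1* = 1.913

MU_x_1 = 6/x_1, MU_x_2 = 1. Tangency: 6/x_1 = p_1/p_2.
So x_1*(p_1,p_2) = 6·p_2/p_1, independent of income; and x_2* = (m − 6·p_2)/p_2.
At the given prices: x_1* = 6·4.4/13.8 = 1.913.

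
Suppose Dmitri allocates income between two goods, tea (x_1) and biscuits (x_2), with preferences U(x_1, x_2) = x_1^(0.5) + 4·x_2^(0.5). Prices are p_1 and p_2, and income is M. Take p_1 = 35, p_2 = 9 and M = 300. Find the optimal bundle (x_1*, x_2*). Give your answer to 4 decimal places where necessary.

MRS = MU_x_1/MU_x_2 = (1/4)·(x_2/x_1)^(0.5). Set equal to p_1/p_2.
Solve for the ratio: x_2/x_1 = [4·p_1/p_2]^(2).
With the ratio pinned down, the budget gives x_1* = M/(p_1 + p_2·(x_2/x_1)) and x_2* = (x_2/x_1)·x_1*.
Numerically x_2/x_1 = 241.975309, so x_1* = 300/(35 + 9·241.975309) = 0.1356 and x_2* = 241.975309·0.1356 = 32.8061.

x_1* = 0.1356, x_2* = 32.8061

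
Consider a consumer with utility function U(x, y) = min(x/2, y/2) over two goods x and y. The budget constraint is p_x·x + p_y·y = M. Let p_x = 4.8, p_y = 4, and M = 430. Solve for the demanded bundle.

x* = 48.8636, y* = 48.8636

Demand: x*(p_x,p_y,M) = 2·M/(2·p_x + 2·p_y), y* = 2·M/(2·p_x + 2·p_y).
Here 2·4.8 + 2·4 = 17.6, giving x* = 48.8636 and y* = 48.8636.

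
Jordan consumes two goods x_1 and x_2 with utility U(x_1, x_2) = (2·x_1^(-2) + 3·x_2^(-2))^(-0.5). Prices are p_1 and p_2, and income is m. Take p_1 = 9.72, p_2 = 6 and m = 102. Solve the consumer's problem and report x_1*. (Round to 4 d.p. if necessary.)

MRS = MU_x_1/MU_x_2 = (2/3)·(x_2/x_1)^(3). Set equal to p_1/p_2.
Hence x_2/x_1 = ((3/2)·p_1/p_2)^(1/(3)), i.e. raised to the 1/3 power.
With the ratio pinned down, the budget gives x_1* = m/(p_1 + p_2·(x_2/x_1)) and x_2* = (x_2/x_1)·x_1*.
Numerically x_2/x_1 = 1.344421, so x_1* = 102/(9.72 + 6·1.344421) = 5.7347.

x_1* = 5.7347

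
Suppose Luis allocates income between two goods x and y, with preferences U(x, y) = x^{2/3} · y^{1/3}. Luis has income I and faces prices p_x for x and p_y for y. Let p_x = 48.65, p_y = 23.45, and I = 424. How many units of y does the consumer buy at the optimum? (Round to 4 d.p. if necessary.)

Tangency: MRS = 2·y/x = p_x/p_y.
Rearranging, p_y·y = (1/2)·p_x·x. Substituting into the budget gives p_x·x·(1 + (1/2)) = I.
Demand: x*(p_x,p_y,I) = 2/3·I/p_x and y* = 1/3·I/p_y.
At p_x=48.65, p_y=23.45, I=424: y* = 1/3·424/23.45 = 6.027.

y* = 6.027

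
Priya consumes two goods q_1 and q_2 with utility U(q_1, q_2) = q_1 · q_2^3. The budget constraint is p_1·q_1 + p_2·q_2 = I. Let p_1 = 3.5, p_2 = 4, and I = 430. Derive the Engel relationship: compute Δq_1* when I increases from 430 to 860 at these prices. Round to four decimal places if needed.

Tangency: MRS = (1/3)·q_2/q_1 = p_1/p_2.
So p_2·q_2 = 3·p_1·q_1; combined with the budget, a share 0.25 of income goes to q_1.
Demand: q_1*(p_1,p_2,I) = 0.25·I/p_1 and q_2* = 0.75·I/p_2.
At p_1=3.5, p_2=4, I=430: q_1* = 0.25·430/3.5 = 30.7143.
At I' = 860: q_1* = 61.4286. Change: 61.4286 − 30.7143 = 30.7143.

Δq_1* = 30.7143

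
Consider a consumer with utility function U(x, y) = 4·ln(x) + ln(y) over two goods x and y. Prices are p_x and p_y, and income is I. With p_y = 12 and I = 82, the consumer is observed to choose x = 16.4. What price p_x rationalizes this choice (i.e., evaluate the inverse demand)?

Tangency: MRS = 4·y/x = p_x/p_y.
So 4·p_y·y = p_x·x; combined with the budget, a share 0.8 of income goes to x.
Demand: x*(p_x,p_y,I) = 0.8·I/p_x and y* = 0.2·I/p_y.
Set x* = 16.4 in the demand function and solve for p_x: p_x = 4.

p_x = 4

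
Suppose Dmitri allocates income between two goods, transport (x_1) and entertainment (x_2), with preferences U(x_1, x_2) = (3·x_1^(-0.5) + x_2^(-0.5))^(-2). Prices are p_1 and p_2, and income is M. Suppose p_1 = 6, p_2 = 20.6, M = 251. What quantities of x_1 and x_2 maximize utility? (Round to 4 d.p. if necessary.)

From the CES first-order condition, 3·(x_2/x_1)^(1.5) = p_1/p_2.
Solve for the ratio: x_2/x_1 = [(1/3)·p_1/p_2]^(2/3).
Substitute x_2 = (x_2/x_1)·x_1 into the budget: x_1* = M/(p_1 + p_2·(x_2/x_1)).
Numerically x_2/x_1 = 0.21124, so x_1* = 251/(6 + 20.6·0.21124) = 24.2476 and x_2* = 0.21124·24.2476 = 5.1221.

x_1* = 24.2476, x_2* = 5.1221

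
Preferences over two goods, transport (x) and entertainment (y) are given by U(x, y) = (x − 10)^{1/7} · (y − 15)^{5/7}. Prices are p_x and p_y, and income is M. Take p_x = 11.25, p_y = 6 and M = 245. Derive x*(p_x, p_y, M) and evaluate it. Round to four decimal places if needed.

x* = 10.6296

MRS = (1/5)·(y−15)/(x−10). Tangency with p_x/p_y gives y−15 = 5·(p_x/p_y)·(x−10).
Substituting into the budget: x* = 10 + 1/6·(M − 10·p_x − 15·p_y)/p_x, and y* = 15 + 5/6·(…)/p_y.
Discretionary income = 245 − 10·11.25 − 15·6 = 42.5; x* = 10 + 1/6·42.5/11.25 = 10.6296.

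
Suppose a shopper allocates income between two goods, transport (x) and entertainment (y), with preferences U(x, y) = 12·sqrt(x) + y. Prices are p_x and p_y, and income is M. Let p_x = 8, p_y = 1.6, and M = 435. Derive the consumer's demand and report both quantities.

Utility is quasi-linear in y; the FOC for x is 6/√x = p_x/p_y.
Thus x* = (6·p_y/p_x)² — independent of M — with the rest of income spent on y.
Plugging in: x* = (6·1.6/8)² = 1.44, y* = 264.675.

x* = 1.44, y* = 264.675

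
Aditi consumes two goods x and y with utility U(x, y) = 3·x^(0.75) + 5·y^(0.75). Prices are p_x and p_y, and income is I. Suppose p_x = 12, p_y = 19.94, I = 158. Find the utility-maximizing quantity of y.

y* = 4.9691

MU_x ∝ 3·x^(-0.25), MU_y ∝ 5·y^(-0.25), so MRS = (3/5)·(y/x)^(0.25) = p_x/p_y.
Solve for the ratio: y/x = [(5/3)·p_x/p_y]^(4).
With the ratio pinned down, the budget gives x* = I/(p_x + p_y·(y/x)) and y* = (y/x)·x*.
Numerically y/x = 1.012091, so x* = 158/(12 + 19.94·1.012091) = 4.9097 and y* = 1.012091·4.9097 = 4.9691.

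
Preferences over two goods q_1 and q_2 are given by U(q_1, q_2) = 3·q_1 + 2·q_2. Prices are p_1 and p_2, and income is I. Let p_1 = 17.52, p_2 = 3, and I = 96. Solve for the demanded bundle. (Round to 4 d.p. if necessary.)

Perfect substitutes: compare marginal utility per dollar. 3/p_1 vs 2/p_2 → 0.1712 vs 0.6667.
q_2 gives more utility per dollar, so spend all income on q_2: q_2* = I/p_2, q_1* = 0.
Numerically: q_1* = 0, q_2* = 32.

q_1* = 0, q_2* = 32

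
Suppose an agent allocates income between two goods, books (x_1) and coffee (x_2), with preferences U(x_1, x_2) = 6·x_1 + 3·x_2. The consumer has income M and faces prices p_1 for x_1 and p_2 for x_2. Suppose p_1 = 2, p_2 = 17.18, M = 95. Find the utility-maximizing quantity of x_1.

x_1* = 47.5

Linear utility — the consumer picks whichever good has higher MU/price: 6/2 = 3 vs 3/17.18 = 0.1746.
x_1 gives more utility per dollar, so spend all income on x_1: x_1* = M/p_1, x_2* = 0.
Numerically: x_1* = 47.5, x_2* = 0.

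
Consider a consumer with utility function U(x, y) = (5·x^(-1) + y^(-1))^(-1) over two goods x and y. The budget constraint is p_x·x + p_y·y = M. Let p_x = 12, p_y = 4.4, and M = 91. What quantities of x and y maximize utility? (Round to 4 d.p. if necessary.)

From the CES first-order condition, 5·(y/x)^(2) = p_x/p_y.
Solve for the ratio: y/x = [(1/5)·p_x/p_y]^(0.5).
With the ratio pinned down, the budget gives x* = M/(p_x + p_y·(y/x)) and y* = (y/x)·x*.
Numerically y/x = 0.738549, so x* = 91/(12 + 4.4·0.738549) = 5.9674 and y* = 0.738549·5.9674 = 4.4072.

x* = 5.9674, y* = 4.4072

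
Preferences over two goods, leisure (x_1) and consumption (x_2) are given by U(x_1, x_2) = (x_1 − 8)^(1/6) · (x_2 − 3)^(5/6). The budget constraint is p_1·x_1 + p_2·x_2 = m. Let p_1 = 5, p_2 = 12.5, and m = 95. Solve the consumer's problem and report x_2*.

x_2* = 4.1667

MRS = (1/5)·(x_2−3)/(x_1−8). Tangency with p_1/p_2 gives x_2−3 = 5·(p_1/p_2)·(x_1−8).
Substituting into the budget: x_1* = 8 + 1/6·(m − 8·p_1 − 3·p_2)/p_1, and x_2* = 3 + 5/6·(…)/p_2.
Discretionary income = 95 − 8·5 − 3·12.5 = 17.5; x_2* = 3 + 5/6·17.5/12.5 = 4.1667.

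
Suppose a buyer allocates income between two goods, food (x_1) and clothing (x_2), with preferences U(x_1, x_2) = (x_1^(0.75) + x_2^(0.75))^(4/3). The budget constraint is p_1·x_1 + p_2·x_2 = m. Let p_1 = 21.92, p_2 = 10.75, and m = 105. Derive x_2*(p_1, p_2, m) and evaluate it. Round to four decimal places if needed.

x_2* = 8.7369

MU_x_1 ∝ x_1^(-0.25), MU_x_2 ∝ x_2^(-0.25), so MRS = (x_2/x_1)^(0.25) = p_1/p_2.
Hence x_2/x_1 = (p_1/p_2)^(1/(0.25)), i.e. raised to the 4 power.
With the ratio pinned down, the budget gives x_1* = m/(p_1 + p_2·(x_2/x_1)) and x_2* = (x_2/x_1)·x_1*.
Numerically x_2/x_1 = 17.287347, so x_1* = 105/(21.92 + 10.75·17.287347) = 0.5054 and x_2* = 17.287347·0.5054 = 8.7369.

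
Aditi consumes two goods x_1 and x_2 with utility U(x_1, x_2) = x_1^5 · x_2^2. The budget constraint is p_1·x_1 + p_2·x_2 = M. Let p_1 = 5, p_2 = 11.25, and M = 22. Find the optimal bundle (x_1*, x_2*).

MU_x_1/MU_x_2 = (5·x_2)/(2·x_1); tangency sets this equal to p_1/p_2.
So 5·p_2·x_2 = 2·p_1·x_1; combined with the budget, a share 5/7 of income goes to x_1.
Demand: x_1*(p_1,p_2,M) = 5/7·M/p_1 and x_2* = 2/7·M/p_2.
At p_1=5, p_2=11.25, M=22: x_1* = 5/7·22/5 = 3.1429, x_2* = 0.5587.

x_1* = 3.1429, x_2* = 0.5587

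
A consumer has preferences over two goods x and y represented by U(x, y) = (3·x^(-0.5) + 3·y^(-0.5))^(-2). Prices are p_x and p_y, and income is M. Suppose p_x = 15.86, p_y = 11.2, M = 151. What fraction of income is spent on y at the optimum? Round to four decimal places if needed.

MRS = MU_x/MU_y = (y/x)^(1.5). Set equal to p_x/p_y.
Solve for the ratio: y/x = [p_x/p_y]^(2/3).
With the ratio pinned down, the budget gives x* = M/(p_x + p_y·(y/x)) and y* = (y/x)·x*.
Numerically y/x = 1.261024, so x* = 151/(15.86 + 11.2·1.261024) = 5.0361 and y* = 1.261024·5.0361 = 6.3507.
Expenditure on y: 11.2·6.3507 = 71.1273; share = 0.471.

share on y = 0.471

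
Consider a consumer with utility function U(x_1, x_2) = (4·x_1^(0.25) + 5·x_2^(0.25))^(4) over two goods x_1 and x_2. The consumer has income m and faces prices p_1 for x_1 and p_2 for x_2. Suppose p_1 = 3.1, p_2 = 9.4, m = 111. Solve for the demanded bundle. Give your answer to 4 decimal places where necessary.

x_1* = 18.5496, x_2* = 5.6911

From the CES first-order condition, (4/5)·(x_2/x_1)^(0.75) = p_1/p_2.
Hence x_2/x_1 = ((5/4)·p_1/p_2)^(1/(0.75)), i.e. raised to the 4/3 power.
Substitute x_2 = (x_2/x_1)·x_1 into the budget: x_1* = m/(p_1 + p_2·(x_2/x_1)).
Numerically x_2/x_1 = 0.306802, so x_1* = 111/(3.1 + 9.4·0.306802) = 18.5496 and x_2* = 0.306802·18.5496 = 5.6911.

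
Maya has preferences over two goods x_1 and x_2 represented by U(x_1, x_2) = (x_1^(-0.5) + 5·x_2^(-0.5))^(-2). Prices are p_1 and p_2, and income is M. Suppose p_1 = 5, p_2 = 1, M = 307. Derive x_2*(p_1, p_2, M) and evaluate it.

MU_x_1 ∝ x_1^(-1.5), MU_x_2 ∝ 5·x_2^(-1.5), so MRS = (1/5)·(x_2/x_1)^(1.5) = p_1/p_2.
Solve for the ratio: x_2/x_1 = [5·p_1/p_2]^(2/3).
Substitute x_2 = (x_2/x_1)·x_1 into the budget: x_1* = M/(p_1 + p_2·(x_2/x_1)).
Numerically x_2/x_1 = 8.54988, so x_1* = 307/(5 + 1·8.54988) = 22.657 and x_2* = 8.54988·22.657 = 193.7149.

x_2* = 193.7149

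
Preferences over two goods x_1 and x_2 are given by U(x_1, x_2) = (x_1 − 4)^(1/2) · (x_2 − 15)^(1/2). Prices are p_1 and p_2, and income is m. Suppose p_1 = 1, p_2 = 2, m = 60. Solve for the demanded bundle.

x_1* = 17, x_2* = 21.5

This is Cobb-Douglas in (x_1−4, x_2−15): tangency gives 0.5·p_2·(x_2−15) = 0.5·p_1·(x_1−4).
Substituting into the budget: x_1* = 4 + 0.5·(m − 4·p_1 − 15·p_2)/p_1, and x_2* = 15 + 0.5·(…)/p_2.
Discretionary income = 60 − 4·1 − 15·2 = 26; x_1* = 4 + 0.5·26/1 = 17; x_2* = 15 + 0.5·26/2 = 21.5.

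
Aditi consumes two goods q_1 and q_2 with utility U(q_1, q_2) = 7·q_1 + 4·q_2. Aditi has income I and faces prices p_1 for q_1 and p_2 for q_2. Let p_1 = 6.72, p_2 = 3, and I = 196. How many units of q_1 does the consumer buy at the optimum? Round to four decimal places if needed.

q_1* = 0

Perfect substitutes: compare marginal utility per dollar. 7/p_1 vs 4/p_2 → 1.0417 vs 1.3333.
q_2 gives more utility per dollar, so spend all income on q_2: q_2* = I/p_2, q_1* = 0.
Numerically: q_1* = 0, q_2* = 65.3333.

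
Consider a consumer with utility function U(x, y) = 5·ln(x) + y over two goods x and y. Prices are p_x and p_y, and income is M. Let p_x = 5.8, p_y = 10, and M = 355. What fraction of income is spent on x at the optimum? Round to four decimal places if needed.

share on x = 0.1408

MU_x = 5/x, MU_y = 1. Tangency: 5/x = p_x/p_y.
So x*(p_x,p_y) = 5·p_y/p_x, independent of income; and y* = (M − 5·p_y)/p_y.
At the given prices: x* = 5·10/5.8 = 8.6207, and y* = 30.5.
Expenditure on x: 5.8·8.6207 = 50; share = 0.1408.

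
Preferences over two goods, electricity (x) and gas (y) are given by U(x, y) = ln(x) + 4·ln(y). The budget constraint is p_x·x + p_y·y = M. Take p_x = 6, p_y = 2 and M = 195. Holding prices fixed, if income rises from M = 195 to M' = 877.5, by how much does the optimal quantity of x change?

Δx* = 22.75

The MRS is (1/4)·y/x. Set MRS = p_x/p_y.
Rearranging, p_y·y = 4·p_x·x. Substituting into the budget gives p_x·x·(1 + 4) = M.
Demand: x*(p_x,p_y,M) = 0.2·M/p_x and y* = 0.8·M/p_y.
At p_x=6, p_y=2, M=195: x* = 0.2·195/6 = 6.5.
At M' = 877.5: x* = 29.25. Change: 29.25 − 6.5 = 22.75.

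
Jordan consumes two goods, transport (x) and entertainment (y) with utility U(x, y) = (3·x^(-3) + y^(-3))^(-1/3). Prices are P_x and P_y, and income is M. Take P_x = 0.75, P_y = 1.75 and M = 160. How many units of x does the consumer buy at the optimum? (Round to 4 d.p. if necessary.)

x* = 87.629

With the ratio pinned down, the budget gives x* = M/(P_x + P_y·(y/x)) and y* = (y/x)·x*.
Numerically y/x = 0.614788, so x* = 160/(0.75 + 1.75·0.614788) = 87.629.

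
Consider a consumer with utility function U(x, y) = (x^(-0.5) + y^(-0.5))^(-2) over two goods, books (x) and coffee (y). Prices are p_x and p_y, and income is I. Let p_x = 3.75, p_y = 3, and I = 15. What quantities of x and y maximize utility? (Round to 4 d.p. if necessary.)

x* = 2.0743, y* = 2.4071

With the ratio pinned down, the budget gives x* = I/(p_x + p_y·(y/x)) and y* = (y/x)·x*.
Numerically y/x = 1.160397, so x* = 15/(3.75 + 3·1.160397) = 2.0743 and y* = 1.160397·2.0743 = 2.4071.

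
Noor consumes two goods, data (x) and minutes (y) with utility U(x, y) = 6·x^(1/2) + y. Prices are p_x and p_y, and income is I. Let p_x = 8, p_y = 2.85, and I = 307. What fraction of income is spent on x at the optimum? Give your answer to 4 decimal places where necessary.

Plugging in: x* = (3·2.85/8)² = 1.1422, y* = 104.513.
Expenditure on x: 8·1.1422 = 9.1378; share = 0.0298.

share on x = 0.0298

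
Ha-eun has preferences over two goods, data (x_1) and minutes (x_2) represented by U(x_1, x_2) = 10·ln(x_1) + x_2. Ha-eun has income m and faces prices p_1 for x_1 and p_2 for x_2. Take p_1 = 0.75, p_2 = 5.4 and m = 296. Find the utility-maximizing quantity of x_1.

At the given prices: x_1* = 10·5.4/0.75 = 72.

x_1* = 72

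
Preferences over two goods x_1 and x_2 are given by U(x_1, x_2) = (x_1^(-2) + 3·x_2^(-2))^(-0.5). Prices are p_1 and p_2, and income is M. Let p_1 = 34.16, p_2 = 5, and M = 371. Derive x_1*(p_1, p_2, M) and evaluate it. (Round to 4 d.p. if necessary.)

x_1* = 7.7545

With the ratio pinned down, the budget gives x_1* = M/(p_1 + p_2·(x_2/x_1)) and x_2* = (x_2/x_1)·x_1*.
Numerically x_2/x_1 = 2.736674, so x_1* = 371/(34.16 + 5·2.736674) = 7.7545.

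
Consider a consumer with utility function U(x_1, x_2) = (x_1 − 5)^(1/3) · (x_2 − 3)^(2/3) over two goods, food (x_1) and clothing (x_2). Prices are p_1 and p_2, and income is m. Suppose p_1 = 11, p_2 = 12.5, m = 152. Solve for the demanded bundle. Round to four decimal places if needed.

Discretionary income = 152 − 5·11 − 3·12.5 = 59.5; x_1* = 5 + 1/3·59.5/11 = 6.803; x_2* = 3 + 2/3·59.5/12.5 = 6.1733.

x_1* = 6.803, x_2* = 6.1733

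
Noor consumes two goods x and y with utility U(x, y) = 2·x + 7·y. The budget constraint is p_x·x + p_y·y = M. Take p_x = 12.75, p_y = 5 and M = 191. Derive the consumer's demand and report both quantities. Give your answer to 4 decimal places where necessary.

Linear utility — the consumer picks whichever good has higher MU/price: 2/12.75 = 0.1569 vs 7/5 = 1.4.
y gives more utility per dollar, so spend all income on y: y* = M/p_y, x* = 0.
Numerically: x* = 0, y* = 38.2.

x* = 0, y* = 38.2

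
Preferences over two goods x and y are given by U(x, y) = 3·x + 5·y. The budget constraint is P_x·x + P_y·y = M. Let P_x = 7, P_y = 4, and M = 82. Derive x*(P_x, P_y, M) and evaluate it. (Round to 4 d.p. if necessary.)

Numerically: x* = 0, y* = 20.5.

x* = 0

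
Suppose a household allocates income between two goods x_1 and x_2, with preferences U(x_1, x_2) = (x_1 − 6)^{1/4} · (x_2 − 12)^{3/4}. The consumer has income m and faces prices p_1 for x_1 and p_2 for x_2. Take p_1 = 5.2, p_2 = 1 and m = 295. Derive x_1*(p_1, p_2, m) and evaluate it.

After buying the subsistence bundle (6, 12), a share 0.25 of the remaining income goes to x_1: x_1* = 6 + 0.25·(m − 6p_1 − 12p_2)/p_1.
Discretionary income = 295 − 6·5.2 − 12·1 = 251.8; x_1* = 6 + 0.25·251.8/5.2 = 18.1058.

x_1* = 18.1058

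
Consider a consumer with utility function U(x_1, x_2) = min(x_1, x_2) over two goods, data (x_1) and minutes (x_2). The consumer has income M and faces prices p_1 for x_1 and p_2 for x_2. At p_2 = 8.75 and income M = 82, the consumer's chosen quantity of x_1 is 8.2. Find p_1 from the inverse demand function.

p_1 = 1.25

Leontief preferences: the optimum is at the kink where x_1/1 = x_2/1, i.e. x_2 = x_1.
Budget: p_1·x_1 + p_2·x_1 = M, so (p_1 + p_2)·x_1 = M.
Demand: x_1*(p_1,p_2,M) = M/(p_1 + p_2), x_2* = M/(p_1 + p_2).
Set x_1* = 8.2 in the demand function and solve for p_1: p_1 = 1.25.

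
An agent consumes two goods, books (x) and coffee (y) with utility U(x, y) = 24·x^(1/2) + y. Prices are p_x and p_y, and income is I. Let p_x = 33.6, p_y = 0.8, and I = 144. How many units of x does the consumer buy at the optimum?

Utility is quasi-linear in y; the FOC for x is 12/√x = p_x/p_y.
Solve: √x = 12·p_y/p_x, so x*(p_x,p_y) = (12·p_y/p_x)², and y* = (I − p_x·x*)/p_y.
Plugging in: x* = (12·0.8/33.6)² = 0.0816.

x* = 0.0816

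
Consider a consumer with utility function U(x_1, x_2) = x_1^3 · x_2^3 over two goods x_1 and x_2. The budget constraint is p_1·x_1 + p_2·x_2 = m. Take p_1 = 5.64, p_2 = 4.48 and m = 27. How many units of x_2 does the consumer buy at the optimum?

x_2* = 3.0134

Demand: x_1*(p_1,p_2,m) = 0.5·m/p_1 and x_2* = 0.5·m/p_2.
At p_1=5.64, p_2=4.48, m=27: x_2* = 0.5·27/4.48 = 3.0134.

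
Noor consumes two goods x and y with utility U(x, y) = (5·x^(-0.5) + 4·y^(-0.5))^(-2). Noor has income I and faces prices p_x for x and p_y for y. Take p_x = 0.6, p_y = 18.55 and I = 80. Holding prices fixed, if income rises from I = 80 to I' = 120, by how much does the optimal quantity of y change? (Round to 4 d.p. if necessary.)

Δy* = 1.5743

MU_x ∝ 5·x^(-1.5), MU_y ∝ 4·y^(-1.5), so MRS = (5/4)·(y/x)^(1.5) = p_x/p_y.
Hence y/x = ((4/5)·p_x/p_y)^(1/(1.5)), i.e. raised to the 2/3 power.
Substitute y = (y/x)·x into the budget: x* = I/(p_x + p_y·(y/x)).
Numerically y/x = 0.087485, so x* = 80/(0.6 + 18.55·0.087485) = 35.99 and y* = 0.087485·35.99 = 3.1486.
At I' = 120: y* = 4.7229. Change: 4.7229 − 3.1486 = 1.5743.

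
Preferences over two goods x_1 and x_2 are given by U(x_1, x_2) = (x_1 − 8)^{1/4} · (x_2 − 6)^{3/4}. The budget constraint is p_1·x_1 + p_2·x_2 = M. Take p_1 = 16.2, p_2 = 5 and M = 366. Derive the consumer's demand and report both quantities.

MRS = (1/3)·(x_2−6)/(x_1−8). Tangency with p_1/p_2 gives x_2−6 = 3·(p_1/p_2)·(x_1−8).
After buying the subsistence bundle (8, 6), a share 0.25 of the remaining income goes to x_1: x_1* = 8 + 0.25·(M − 8p_1 − 6p_2)/p_1.
Discretionary income = 366 − 8·16.2 − 6·5 = 206.4; x_1* = 8 + 0.25·206.4/16.2 = 11.1852; x_2* = 6 + 0.75·206.4/5 = 36.96.

x_1* = 11.1852, x_2* = 36.96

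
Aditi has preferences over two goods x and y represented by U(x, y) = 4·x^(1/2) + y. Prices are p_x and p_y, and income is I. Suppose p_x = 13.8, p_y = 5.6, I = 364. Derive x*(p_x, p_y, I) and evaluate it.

Set MRS = p_x/p_y: 2·x^(−1/2) = p_x/p_y.
Solve: √x = 2·p_y/p_x, so x*(p_x,p_y) = (2·p_y/p_x)², and y* = (I − p_x·x*)/p_y.
Plugging in: x* = (2·5.6/13.8)² = 0.6587.

x* = 0.6587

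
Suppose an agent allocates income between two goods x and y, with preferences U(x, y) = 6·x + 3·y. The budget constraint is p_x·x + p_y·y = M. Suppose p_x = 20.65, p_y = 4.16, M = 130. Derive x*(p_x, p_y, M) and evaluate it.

x* = 0

Linear utility — the consumer picks whichever good has higher MU/price: 6/20.65 = 0.2906 vs 3/4.16 = 0.7212.
y gives more utility per dollar, so spend all income on y: y* = M/p_y, x* = 0.
Numerically: x* = 0, y* = 31.25.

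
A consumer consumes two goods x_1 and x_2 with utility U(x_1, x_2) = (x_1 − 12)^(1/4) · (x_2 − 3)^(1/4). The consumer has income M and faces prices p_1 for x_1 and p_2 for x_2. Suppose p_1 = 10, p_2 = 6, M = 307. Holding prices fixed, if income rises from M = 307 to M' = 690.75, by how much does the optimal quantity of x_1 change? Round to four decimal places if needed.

Δx_1* = 19.1875

This is Cobb-Douglas in (x_1−12, x_2−3): tangency gives 0.25·p_2·(x_2−3) = 0.25·p_1·(x_1−12).
After buying the subsistence bundle (12, 3), a share 0.5 of the remaining income goes to x_1: x_1* = 12 + 0.5·(M − 12p_1 − 3p_2)/p_1.
Discretionary income = 307 − 12·10 − 3·6 = 169; x_1* = 12 + 0.5·169/10 = 20.45.
At M' = 690.75: x_1* = 39.6375. Change: 39.6375 − 20.45 = 19.1875.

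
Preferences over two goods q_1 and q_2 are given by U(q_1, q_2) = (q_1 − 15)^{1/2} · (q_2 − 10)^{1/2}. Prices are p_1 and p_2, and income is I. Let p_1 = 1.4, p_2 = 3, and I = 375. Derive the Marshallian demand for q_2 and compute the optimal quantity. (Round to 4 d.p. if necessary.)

q_2* = 64

Substituting into the budget: q_1* = 15 + 0.5·(I − 15·p_1 − 10·p_2)/p_1, and q_2* = 10 + 0.5·(…)/p_2.
Discretionary income = 375 − 15·1.4 − 10·3 = 324; q_2* = 10 + 0.5·324/3 = 64.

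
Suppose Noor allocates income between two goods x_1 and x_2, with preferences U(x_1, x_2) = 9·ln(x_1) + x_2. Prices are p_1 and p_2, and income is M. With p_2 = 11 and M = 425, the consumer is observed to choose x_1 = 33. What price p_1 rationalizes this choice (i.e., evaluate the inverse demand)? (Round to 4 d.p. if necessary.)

MU_x_1 = 9/x_1, MU_x_2 = 1. Tangency: 9/x_1 = p_1/p_2.
So x_1*(p_1,p_2) = 9·p_2/p_1, independent of income; and x_2* = (M − 9·p_2)/p_2.
Set x_1* = 33 in the demand function and solve for p_1: p_1 = 3.

p_1 = 3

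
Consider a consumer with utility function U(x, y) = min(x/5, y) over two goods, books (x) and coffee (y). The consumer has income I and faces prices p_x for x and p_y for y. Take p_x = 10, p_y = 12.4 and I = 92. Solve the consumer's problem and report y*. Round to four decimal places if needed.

y* = 1.4744

With perfect complements, no substitution: consume in ratio x:y = 5:1.
Budget: p_x·x + p_y·(1/5)·x = I, so (5·p_x + p_y)·x = 5·I.
Demand: x*(p_x,p_y,I) = 5·I/(5·p_x + p_y), y* = I/(5·p_x + p_y).
Here 5·10 + 12.4 = 62.4, giving y* = 1.4744.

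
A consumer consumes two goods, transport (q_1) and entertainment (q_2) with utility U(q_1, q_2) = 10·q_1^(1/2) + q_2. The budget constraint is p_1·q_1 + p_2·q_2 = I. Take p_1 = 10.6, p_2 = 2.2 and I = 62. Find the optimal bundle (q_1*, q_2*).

q_1* = 1.0769, q_2* = 22.9931

Utility is quasi-linear in q_2; the FOC for q_1 is 5/√q_1 = p_1/p_2.
Solve: √q_1 = 5·p_2/p_1, so q_1*(p_1,p_2) = (5·p_2/p_1)², and q_2* = (I − p_1·q_1*)/p_2.
Plugging in: q_1* = (5·2.2/10.6)² = 1.0769, q_2* = 22.9931.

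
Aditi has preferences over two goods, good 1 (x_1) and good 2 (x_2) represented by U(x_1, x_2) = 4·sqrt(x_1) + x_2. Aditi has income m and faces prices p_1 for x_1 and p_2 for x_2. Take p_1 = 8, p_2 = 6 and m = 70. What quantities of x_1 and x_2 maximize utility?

Utility is quasi-linear in x_2; the FOC for x_1 is 2/√x_1 = p_1/p_2.
Solve: √x_1 = 2·p_2/p_1, so x_1*(p_1,p_2) = (2·p_2/p_1)², and x_2* = (m − p_1·x_1*)/p_2.
Plugging in: x_1* = (2·6/8)² = 2.25, x_2* = 8.6667.

x_1* = 2.25, x_2* = 8.6667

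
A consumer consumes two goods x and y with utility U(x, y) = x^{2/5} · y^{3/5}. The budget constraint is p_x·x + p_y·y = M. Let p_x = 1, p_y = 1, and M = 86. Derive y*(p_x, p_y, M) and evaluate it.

Demand: x*(p_x,p_y,M) = 0.4·M/p_x and y* = 0.6·M/p_y.
At p_x=1, p_y=1, M=86: y* = 0.6·86/1 = 51.6.

y* = 51.6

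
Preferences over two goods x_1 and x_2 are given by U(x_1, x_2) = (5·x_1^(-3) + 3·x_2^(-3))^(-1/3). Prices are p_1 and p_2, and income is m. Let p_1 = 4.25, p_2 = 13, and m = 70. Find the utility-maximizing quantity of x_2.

From the CES first-order condition, (5/3)·(x_2/x_1)^(4) = p_1/p_2.
Hence x_2/x_1 = ((3/5)·p_1/p_2)^(1/(4)), i.e. raised to the 0.25 power.
With the ratio pinned down, the budget gives x_1* = m/(p_1 + p_2·(x_2/x_1)) and x_2* = (x_2/x_1)·x_1*.
Numerically x_2/x_1 = 0.665502, so x_1* = 70/(4.25 + 13·0.665502) = 5.4257 and x_2* = 0.665502·5.4257 = 3.6108.

x_2* = 3.6108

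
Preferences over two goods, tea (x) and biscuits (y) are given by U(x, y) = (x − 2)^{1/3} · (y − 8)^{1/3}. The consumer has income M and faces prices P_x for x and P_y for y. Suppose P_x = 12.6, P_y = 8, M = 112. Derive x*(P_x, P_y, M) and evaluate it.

x* = 2.9048

MRS = (y−8)/(x−2). Tangency with P_x/P_y gives y−8 = (P_x/P_y)·(x−2).
After buying the subsistence bundle (2, 8), a share 0.5 of the remaining income goes to x: x* = 2 + 0.5·(M − 2P_x − 8P_y)/P_x.
Discretionary income = 112 − 2·12.6 − 8·8 = 22.8; x* = 2 + 0.5·22.8/12.6 = 2.9048.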